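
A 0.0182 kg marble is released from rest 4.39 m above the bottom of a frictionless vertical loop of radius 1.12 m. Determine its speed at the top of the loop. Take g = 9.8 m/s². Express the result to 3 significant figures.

Energy conservation: mgh = ½mv_top² + mg(2r)
v_top² = 2g(h − 2r) = 2(9.8)(4.39 − 2.240) = 42.14
v_top = 6.492 m/s

v = 6.49 m/s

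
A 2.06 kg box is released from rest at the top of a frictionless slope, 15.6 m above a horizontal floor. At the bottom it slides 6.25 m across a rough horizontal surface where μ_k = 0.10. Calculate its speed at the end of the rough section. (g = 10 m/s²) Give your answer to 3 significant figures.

Energy at the top = energy at the end + work done against friction:
mgh = ½mv² + μ_k m g d
W_f = μ_k mg d = (0.10)(2.06)(10)(6.25) = 12.88 J
½mv² = mgh − W_f = 321.36 − 12.88 = 308.49 J
v = √(2 × 308.49/2.06) = 17.31 m/s

v = 17.3 m/s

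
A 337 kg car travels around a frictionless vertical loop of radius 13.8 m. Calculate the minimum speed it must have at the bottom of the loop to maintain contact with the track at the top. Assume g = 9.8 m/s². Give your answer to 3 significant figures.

v = 26.0 m/s

At the top: mg = mv_top²/r ⇒ v_top² = gr = 135.2 m²/s²
Energy from bottom to top (height 2r): ½mv_bot² = ½mv_top² + mg(2r)
v_bot² = gr + 4gr = 5gr = 676.2
v_bot = √(5gr) = 26.00 m/s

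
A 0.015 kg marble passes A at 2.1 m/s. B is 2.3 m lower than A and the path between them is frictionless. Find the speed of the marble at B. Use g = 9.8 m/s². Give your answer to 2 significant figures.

v = 7.0 m/s

Equating total energy at the two states: ½mv₀² + mgh = ½mv²
v² = v₀² + 2gh = (2.1)² + 2(9.8)(2.3) = 49.490
v = √49.490 = 7.035 m/s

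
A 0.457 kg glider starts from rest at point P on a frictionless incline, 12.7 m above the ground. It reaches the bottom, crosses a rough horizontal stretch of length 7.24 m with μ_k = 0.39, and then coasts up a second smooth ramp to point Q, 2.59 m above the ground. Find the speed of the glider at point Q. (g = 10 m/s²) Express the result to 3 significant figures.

Energy at P: mgh₁ = (0.457)(10)(12.7) = 58.039 J
Friction loss: W_f = μ_k mg d = 12.90 J
At Q: ½mv² + mgh₂ = mgh₁ − W_f
½mv² = 58.039 − 12.90 − 11.836 = 33.299 J
v = √(2 × 33.299/0.457) = 12.07 m/s

v = 12.1 m/s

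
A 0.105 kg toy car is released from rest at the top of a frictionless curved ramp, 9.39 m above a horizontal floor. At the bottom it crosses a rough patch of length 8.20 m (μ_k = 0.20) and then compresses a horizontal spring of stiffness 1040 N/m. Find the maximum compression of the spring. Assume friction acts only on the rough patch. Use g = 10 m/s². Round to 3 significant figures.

x = 0.125 m

Initial energy: E₁ = mgh = (0.105)(10)(9.39) = 9.8595 J
Friction removes W_f = μ_k mg d = (0.20)(0.105)(10)(8.20) = 1.722 J
Energy reaching the spring: E = 9.8595 − 1.722 = 8.1375 J
At max compression ½kx² = E ⇒ x = √(2E/k) = √(2 × 8.1375/1040) = 0.1251 m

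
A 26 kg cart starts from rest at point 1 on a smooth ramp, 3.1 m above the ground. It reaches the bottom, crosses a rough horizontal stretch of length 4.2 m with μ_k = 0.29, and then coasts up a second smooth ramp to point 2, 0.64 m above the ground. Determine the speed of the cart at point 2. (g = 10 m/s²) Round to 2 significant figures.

v = 5.0 m/s

Energy at 1: mgh₁ = (26)(10)(3.1) = 806.00 J
Friction loss: W_f = μ_k mg d = 316.7 J
At 2: ½mv² + mgh₂ = mgh₁ − W_f
½mv² = 806.00 − 316.7 − 166.40 = 322.92 J
v = √(2 × 322.92/26) = 4.984 m/s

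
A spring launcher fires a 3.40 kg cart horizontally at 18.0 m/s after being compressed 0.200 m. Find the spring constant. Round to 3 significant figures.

Spring PE at full compression equals KE at release: ½kx² = ½mv²
k = mv²/x² = (3.40)(18.0)²/(0.200)² = 27540 N/m

k = 27500 N/m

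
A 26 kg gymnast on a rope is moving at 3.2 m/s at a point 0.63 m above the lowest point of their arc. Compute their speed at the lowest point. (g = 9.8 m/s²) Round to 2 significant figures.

Mechanical energy is conserved (no friction): ½mv₀² + mgh = ½mv²
v² = v₀² + 2gh = (3.2)² + 2(9.8)(0.63) = 22.588
v = √22.588 = 4.753 m/s

v = 4.8 m/s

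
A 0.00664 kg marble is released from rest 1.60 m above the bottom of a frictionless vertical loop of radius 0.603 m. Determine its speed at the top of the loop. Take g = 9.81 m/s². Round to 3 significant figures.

v = 2.78 m/s

Energy conservation: mgh = ½mv_top² + mg(2r)
v_top² = 2g(h − 2r) = 2(9.81)(1.60 − 1.206) = 7.730
v_top = 2.780 m/s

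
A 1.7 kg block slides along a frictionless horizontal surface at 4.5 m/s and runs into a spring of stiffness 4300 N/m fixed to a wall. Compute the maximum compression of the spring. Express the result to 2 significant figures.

x = 0.089 m

At max compression the block is momentarily at rest: ½mv² = ½kx²
x = v√(m/k) = 4.5 × √(1.7/4300) = 0.08948 m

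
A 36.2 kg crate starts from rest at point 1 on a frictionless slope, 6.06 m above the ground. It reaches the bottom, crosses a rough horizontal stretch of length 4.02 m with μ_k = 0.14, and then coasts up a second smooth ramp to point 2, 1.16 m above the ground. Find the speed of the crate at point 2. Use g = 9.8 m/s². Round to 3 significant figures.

Energy at 1: mgh₁ = (36.2)(9.8)(6.06) = 2149.8 J
Friction loss: W_f = μ_k mg d = 199.7 J
At 2: ½mv² + mgh₂ = mgh₁ − W_f
½mv² = 2149.8 − 199.7 − 411.52 = 1538.7 J
v = √(2 × 1538.7/36.2) = 9.220 m/s

v = 9.22 m/s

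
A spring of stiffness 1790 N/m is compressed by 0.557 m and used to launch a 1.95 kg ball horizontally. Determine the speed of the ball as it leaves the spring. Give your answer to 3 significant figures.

v = 16.9 m/s

Conservation of energy: ½kx² = ½mv²
v = x√(k/m) = 0.557 × √(1790/1.95) = 16.88 m/s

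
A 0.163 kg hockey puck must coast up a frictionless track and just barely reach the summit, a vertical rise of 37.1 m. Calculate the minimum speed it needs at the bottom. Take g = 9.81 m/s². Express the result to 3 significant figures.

v = 27.0 m/s

At the top it is momentarily at rest, so all KE converts to PE: ½mv² = mgh
v = √(2gh) = √(2 × 9.81 × 37.1) = 26.98 m/s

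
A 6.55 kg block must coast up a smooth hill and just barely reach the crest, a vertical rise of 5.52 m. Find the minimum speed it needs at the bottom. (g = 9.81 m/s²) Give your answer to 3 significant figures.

At the top it is momentarily at rest, so all KE converts to PE: ½mv² = mgh
v = √(2gh) = √(2 × 9.81 × 5.52) = 10.41 m/s

v = 10.4 m/s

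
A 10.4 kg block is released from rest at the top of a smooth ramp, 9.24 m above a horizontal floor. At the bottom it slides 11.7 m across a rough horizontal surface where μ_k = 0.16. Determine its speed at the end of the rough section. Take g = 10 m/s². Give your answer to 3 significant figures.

v = 12.1 m/s

Energy at the top = energy at the end + work done against friction:
mgh = ½mv² + μ_k m g d
W_f = μ_k mg d = (0.16)(10.4)(10)(11.7) = 194.7 J
½mv² = mgh − W_f = 960.96 − 194.7 = 766.27 J
v = √(2 × 766.27/10.4) = 12.14 m/s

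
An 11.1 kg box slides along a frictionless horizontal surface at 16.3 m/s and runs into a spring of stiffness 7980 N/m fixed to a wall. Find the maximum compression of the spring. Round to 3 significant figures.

x = 0.608 m

At max compression the box is momentarily at rest: ½mv² = ½kx²
x = v√(m/k) = 16.3 × √(11.1/7980) = 0.6079 m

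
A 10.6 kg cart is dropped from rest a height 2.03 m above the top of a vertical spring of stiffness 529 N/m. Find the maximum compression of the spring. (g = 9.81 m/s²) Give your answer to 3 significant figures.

x = 1.11 m

Take the reference level at the top of the uncompressed spring. At max compression the cart has fallen H + x and is momentarily at rest:
mg(H + x) = ½kx²
½(529)x² − (10.6)(9.81)x − (10.6)(9.81)(2.03) = 0
264.5x² − 104.0x − 211.1 = 0
x = [104.0 + √(10813 + 223335)]/(2 × 264.5) = 1.111 m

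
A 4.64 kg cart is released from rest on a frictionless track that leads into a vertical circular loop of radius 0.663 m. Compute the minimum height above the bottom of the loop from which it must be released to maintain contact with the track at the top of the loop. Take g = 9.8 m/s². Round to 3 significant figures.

h = 1.66 m

At the top, for minimum speed gravity alone supplies the centripetal force: mg = mv_top²/r ⇒ v_top² = gr = 6.497 m²/s²
Energy conservation from release height h to the top (height 2r): mgh = ½mv_top² + mg(2r)
h = v_top²/(2g) + 2r = r/2 + 2r = 5r/2 = 1.658 m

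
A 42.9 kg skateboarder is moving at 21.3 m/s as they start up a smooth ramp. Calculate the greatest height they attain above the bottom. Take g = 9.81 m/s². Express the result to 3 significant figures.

h = 23.1 m

Setting KE at the bottom equal to PE gained: ½mv² = mgh
h = v²/(2g) = 21.3²/(2 × 9.81) = 23.12 m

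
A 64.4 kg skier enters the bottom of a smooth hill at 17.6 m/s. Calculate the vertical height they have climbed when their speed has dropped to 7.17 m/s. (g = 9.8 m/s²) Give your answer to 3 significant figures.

h = 13.2 m

Conservation of energy: ½mv₁² = ½mv₂² + mgh
h = (v₁² − v₂²)/(2g) = (17.6² − 7.17²)/(2 × 9.8) = 13.18 m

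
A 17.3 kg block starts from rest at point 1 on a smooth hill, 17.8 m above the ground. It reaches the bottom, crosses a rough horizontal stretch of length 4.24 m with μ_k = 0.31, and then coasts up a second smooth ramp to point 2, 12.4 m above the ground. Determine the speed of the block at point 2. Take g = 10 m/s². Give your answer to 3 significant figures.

v = 9.04 m/s

Energy at 1: mgh₁ = (17.3)(10)(17.8) = 3079.4 J
Friction loss: W_f = μ_k mg d = 227.4 J
At 2: ½mv² + mgh₂ = mgh₁ − W_f
½mv² = 3079.4 − 227.4 − 2145.2 = 706.81 J
v = √(2 × 706.81/17.3) = 9.039 m/s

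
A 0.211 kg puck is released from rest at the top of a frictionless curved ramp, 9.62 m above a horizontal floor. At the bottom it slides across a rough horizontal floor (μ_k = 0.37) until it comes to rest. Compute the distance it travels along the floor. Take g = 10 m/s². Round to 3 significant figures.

Energy at the top = energy at the end + work done against friction:
At rest all PE has been dissipated by friction: mgh = μ_k m g d
d = h/μ_k = 9.62/0.37 = 26.00 m

d = 26.0 m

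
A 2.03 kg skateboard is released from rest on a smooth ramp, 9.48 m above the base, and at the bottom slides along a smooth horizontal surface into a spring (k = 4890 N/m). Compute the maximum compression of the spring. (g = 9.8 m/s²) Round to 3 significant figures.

At max compression the skateboard is momentarily at rest: mgh = ½kx²
x = √(2mgh/k) = √(2 × 2.03 × 9.8 × 9.48 / 4890) = 0.2777 m

x = 0.278 m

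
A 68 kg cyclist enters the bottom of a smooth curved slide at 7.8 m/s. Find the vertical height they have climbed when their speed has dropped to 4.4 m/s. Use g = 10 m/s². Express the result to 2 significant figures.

Conservation of energy: ½mv₁² = ½mv₂² + mgh
h = (v₁² − v₂²)/(2g) = (7.8² − 4.4²)/(2 × 10) = 2.074 m

h = 2.1 m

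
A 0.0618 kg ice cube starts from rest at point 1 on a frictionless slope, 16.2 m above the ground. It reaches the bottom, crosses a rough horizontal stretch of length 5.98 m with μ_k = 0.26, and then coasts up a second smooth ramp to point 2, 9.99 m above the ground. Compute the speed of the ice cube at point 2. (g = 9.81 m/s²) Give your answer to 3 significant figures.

v = 9.56 m/s

Energy at 1: mgh₁ = (0.0618)(9.81)(16.2) = 9.8214 J
Friction loss: W_f = μ_k mg d = 0.9426 J
At 2: ½mv² + mgh₂ = mgh₁ − W_f
½mv² = 9.8214 − 0.9426 − 6.0565 = 2.8223 J
v = √(2 × 2.8223/0.0618) = 9.557 m/s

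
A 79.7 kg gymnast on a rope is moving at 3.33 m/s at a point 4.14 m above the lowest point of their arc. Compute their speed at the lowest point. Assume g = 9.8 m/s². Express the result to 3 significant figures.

v = 9.60 m/s

Mechanical energy is conserved (no friction): ½mv₀² + mgh = ½mv²
v² = v₀² + 2gh = (3.33)² + 2(9.8)(4.14) = 92.233
v = √92.233 = 9.604 m/s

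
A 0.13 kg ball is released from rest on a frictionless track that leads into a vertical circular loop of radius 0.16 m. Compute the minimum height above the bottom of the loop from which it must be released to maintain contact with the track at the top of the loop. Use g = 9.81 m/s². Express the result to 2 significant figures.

At the top, for minimum speed gravity alone supplies the centripetal force: mg = mv_top²/r ⇒ v_top² = gr = 1.570 m²/s²
Energy conservation from release height h to the top (height 2r): mgh = ½mv_top² + mg(2r)
h = v_top²/(2g) + 2r = r/2 + 2r = 5r/2 = 0.4000 m

h = 0.40 m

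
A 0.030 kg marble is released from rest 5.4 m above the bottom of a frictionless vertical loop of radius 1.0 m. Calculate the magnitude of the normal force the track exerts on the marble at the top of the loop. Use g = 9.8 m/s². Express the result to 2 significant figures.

N = 1.7 N

Energy from release to top (height 2r): mgh = ½mv_top² + mg(2r)
v_top² = 2g(h − 2r) = 2(9.8)(5.4 − 2.000) = 66.640 m²/s²
At the top, both N and weight point toward the centre: N + mg = mv_top²/r
N = m(v_top²/r − g) = 0.030(66.640/1.0 − 9.8) = 1.705 N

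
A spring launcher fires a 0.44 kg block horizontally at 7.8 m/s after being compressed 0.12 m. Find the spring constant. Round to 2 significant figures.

k = 1900 N/m

Energy stored in the spring equals the launch KE: ½kx² = ½mv²
k = mv²/x² = (0.44)(7.8)²/(0.12)² = 1859 N/m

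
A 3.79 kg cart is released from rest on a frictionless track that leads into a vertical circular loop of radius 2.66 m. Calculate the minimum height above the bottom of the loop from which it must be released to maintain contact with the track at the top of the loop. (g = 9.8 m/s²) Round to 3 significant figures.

h = 6.65 m

At the top, for minimum speed gravity alone supplies the centripetal force: mg = mv_top²/r ⇒ v_top² = gr = 26.07 m²/s²
Energy conservation from release height h to the top (height 2r): mgh = ½mv_top² + mg(2r)
h = v_top²/(2g) + 2r = r/2 + 2r = 5r/2 = 6.650 m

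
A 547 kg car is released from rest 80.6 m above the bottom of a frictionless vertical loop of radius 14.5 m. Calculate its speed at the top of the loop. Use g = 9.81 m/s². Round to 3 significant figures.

v = 31.8 m/s

Energy conservation: mgh = ½mv_top² + mg(2r)
v_top² = 2g(h − 2r) = 2(9.81)(80.6 − 29.00) = 1012
v_top = 31.82 m/s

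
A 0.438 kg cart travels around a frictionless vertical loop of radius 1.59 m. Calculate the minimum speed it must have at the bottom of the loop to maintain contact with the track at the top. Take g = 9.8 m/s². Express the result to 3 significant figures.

At the top: mg = mv_top²/r ⇒ v_top² = gr = 15.58 m²/s²
Energy from bottom to top (height 2r): ½mv_bot² = ½mv_top² + mg(2r)
v_bot² = gr + 4gr = 5gr = 77.91
v_bot = √(5gr) = 8.827 m/s

v = 8.83 m/s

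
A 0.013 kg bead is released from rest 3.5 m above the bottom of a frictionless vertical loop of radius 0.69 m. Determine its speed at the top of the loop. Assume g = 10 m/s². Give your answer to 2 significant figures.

Energy conservation: mgh = ½mv_top² + mg(2r)
v_top² = 2g(h − 2r) = 2(10)(3.5 − 1.380) = 42.40
v_top = 6.512 m/s

v = 6.5 m/s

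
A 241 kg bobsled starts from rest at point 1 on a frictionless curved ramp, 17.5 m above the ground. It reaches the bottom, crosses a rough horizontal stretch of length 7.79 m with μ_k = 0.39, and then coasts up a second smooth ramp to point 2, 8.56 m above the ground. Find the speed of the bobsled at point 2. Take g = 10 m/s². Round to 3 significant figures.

v = 10.9 m/s

Energy at 1: mgh₁ = (241)(10)(17.5) = 42175 J
Friction loss: W_f = μ_k mg d = 7322 J
At 2: ½mv² + mgh₂ = mgh₁ − W_f
½mv² = 42175 − 7322 − 20630 = 14224 J
v = √(2 × 14224/241) = 10.86 m/s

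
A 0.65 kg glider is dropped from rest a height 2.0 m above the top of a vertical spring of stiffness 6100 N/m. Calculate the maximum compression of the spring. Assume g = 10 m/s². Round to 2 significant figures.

x = 0.066 m

Take the reference level at the top of the uncompressed spring. At max compression the glider has fallen H + x and is momentarily at rest:
mg(H + x) = ½kx²
½(6100)x² − (0.65)(10)x − (0.65)(10)(2.0) = 0
3050x² − 6.500x − 13.00 = 0
x = [6.500 + √(42.25 + 158600)]/(2 × 3050) = 0.06636 m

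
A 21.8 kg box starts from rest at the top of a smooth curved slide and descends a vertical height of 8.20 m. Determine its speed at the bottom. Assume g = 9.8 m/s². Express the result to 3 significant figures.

v = 12.7 m/s

Mechanical energy is conserved (no friction): mgh = ½mv²
v = √(2gh) = √(2 × 9.8 × 8.20) = √160.72 = 12.68 m/s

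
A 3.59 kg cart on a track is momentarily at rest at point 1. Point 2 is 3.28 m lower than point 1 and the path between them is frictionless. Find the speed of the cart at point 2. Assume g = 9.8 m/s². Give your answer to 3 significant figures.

Equating total energy at the two states: mgh = ½mv²
v = √(2gh) = √(2 × 9.8 × 3.28) = √64.288 = 8.018 m/s

v = 8.02 m/s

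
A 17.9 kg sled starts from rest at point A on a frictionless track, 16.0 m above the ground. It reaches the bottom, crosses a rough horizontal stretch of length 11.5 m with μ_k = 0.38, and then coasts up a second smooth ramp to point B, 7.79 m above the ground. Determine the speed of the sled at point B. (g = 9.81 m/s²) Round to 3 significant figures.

v = 8.68 m/s

Energy at A: mgh₁ = (17.9)(9.81)(16.0) = 2809.6 J
Friction loss: W_f = μ_k mg d = 767.4 J
At B: ½mv² + mgh₂ = mgh₁ − W_f
½mv² = 2809.6 − 767.4 − 1367.9 = 674.30 J
v = √(2 × 674.30/17.9) = 8.680 m/s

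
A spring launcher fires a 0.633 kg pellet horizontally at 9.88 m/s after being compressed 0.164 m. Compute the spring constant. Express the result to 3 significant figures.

k = 2300 N/m

½kx² = ½mv²
k = mv²/x² = (0.633)(9.88)²/(0.164)² = 2297 N/m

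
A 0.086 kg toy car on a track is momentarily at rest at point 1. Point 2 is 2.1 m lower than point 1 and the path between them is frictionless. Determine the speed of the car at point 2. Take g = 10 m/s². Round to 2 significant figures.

v = 6.5 m/s

Energy conservation between the two points: mgh = ½mv²
v = √(2gh) = √(2 × 10 × 2.1) = √42.000 = 6.481 m/s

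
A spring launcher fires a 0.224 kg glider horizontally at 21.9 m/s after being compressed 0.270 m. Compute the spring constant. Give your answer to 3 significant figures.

Energy stored in the spring equals the launch KE: ½kx² = ½mv²
k = mv²/x² = (0.224)(21.9)²/(0.270)² = 1474 N/m

k = 1470 N/m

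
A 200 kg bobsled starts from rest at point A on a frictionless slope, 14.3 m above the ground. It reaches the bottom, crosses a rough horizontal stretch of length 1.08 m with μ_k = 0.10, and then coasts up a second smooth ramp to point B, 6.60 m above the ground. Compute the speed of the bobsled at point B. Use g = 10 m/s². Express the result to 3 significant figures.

v = 12.3 m/s

Energy at A: mgh₁ = (200)(10)(14.3) = 28600 J
Friction loss: W_f = μ_k mg d = 216.0 J
At B: ½mv² + mgh₂ = mgh₁ − W_f
½mv² = 28600 − 216.0 − 13200 = 15184 J
v = √(2 × 15184/200) = 12.32 m/s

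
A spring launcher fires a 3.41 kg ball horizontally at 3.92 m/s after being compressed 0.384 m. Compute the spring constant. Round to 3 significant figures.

Energy stored in the spring equals the launch KE: ½kx² = ½mv²
k = mv²/x² = (3.41)(3.92)²/(0.384)² = 355.4 N/m

k = 355 N/m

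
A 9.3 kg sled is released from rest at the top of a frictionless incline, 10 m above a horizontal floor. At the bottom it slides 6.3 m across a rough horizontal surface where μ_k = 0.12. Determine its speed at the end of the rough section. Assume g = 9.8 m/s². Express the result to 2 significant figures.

Energy bookkeeping (friction removes W_f = μ_k N d):
mgh = ½mv² + μ_k m g d
W_f = μ_k mg d = (0.12)(9.3)(9.8)(6.3) = 68.90 J
½mv² = mgh − W_f = 911.40 − 68.90 = 842.50 J
v = √(2 × 842.50/9.3) = 13.46 m/s

v = 13 m/s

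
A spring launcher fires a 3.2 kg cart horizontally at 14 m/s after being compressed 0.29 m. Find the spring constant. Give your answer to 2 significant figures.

k = 7500 N/m

Energy stored in the spring equals the launch KE: ½kx² = ½mv²
k = mv²/x² = (3.2)(14)²/(0.29)² = 7458 N/m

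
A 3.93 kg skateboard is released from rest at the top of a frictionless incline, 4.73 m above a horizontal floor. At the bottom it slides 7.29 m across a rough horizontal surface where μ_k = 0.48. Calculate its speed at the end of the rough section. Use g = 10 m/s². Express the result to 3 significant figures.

v = 4.96 m/s

Energy at the top = energy at the end + work done against friction:
mgh = ½mv² + μ_k m g d
W_f = μ_k mg d = (0.48)(3.93)(10)(7.29) = 137.5 J
½mv² = mgh − W_f = 185.89 − 137.5 = 48.370 J
v = √(2 × 48.370/3.93) = 4.961 m/s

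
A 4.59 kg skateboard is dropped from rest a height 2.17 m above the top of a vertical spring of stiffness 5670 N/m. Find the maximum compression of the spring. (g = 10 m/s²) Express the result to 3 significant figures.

Take the reference level at the top of the uncompressed spring. At max compression the skateboard has fallen H + x and is momentarily at rest:
mg(H + x) = ½kx²
½(5670)x² − (4.59)(10)x − (4.59)(10)(2.17) = 0
2835x² − 45.90x − 99.60 = 0
x = [45.90 + √(2107 + 1.1295e+06)]/(2 × 2835) = 0.1957 m

x = 0.196 m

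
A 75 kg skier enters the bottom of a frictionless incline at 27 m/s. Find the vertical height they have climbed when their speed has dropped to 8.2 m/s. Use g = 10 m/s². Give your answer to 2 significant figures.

Energy balance between the two points: ½mv₁² = ½mv₂² + mgh
h = (v₁² − v₂²)/(2g) = (27² − 8.2²)/(2 × 10) = 33.09 m

h = 33 m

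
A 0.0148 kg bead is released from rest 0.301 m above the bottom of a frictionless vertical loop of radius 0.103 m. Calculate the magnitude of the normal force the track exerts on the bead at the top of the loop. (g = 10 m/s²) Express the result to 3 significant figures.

Energy from release to top (height 2r): mgh = ½mv_top² + mg(2r)
v_top² = 2g(h − 2r) = 2(10)(0.301 − 0.2060) = 1.9000 m²/s²
At the top, both N and weight point toward the centre: N + mg = mv_top²/r
N = m(v_top²/r − g) = 0.0148(1.9000/0.103 − 10) = 0.1250 N

N = 0.125 N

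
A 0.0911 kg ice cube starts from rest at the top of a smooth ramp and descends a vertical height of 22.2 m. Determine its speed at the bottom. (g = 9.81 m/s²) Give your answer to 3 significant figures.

Energy conservation between the two points: mgh = ½mv²
The mass cancels from both sides.
v = √(2gh) = √(2 × 9.81 × 22.2) = √435.56 = 20.87 m/s

v = 20.9 m/s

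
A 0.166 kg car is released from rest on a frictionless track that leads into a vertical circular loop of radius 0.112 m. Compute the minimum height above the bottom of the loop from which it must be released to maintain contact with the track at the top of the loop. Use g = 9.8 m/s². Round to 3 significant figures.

At the top, for minimum speed gravity alone supplies the centripetal force: mg = mv_top²/r ⇒ v_top² = gr = 1.098 m²/s²
Energy conservation from release height h to the top (height 2r): mgh = ½mv_top² + mg(2r)
h = v_top²/(2g) + 2r = r/2 + 2r = 5r/2 = 0.2800 m

h = 0.280 m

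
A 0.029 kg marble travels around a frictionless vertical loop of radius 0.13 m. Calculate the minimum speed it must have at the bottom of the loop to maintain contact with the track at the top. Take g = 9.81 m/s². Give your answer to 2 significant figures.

v = 2.5 m/s

At the top: mg = mv_top²/r ⇒ v_top² = gr = 1.275 m²/s²
Energy from bottom to top (height 2r): ½mv_bot² = ½mv_top² + mg(2r)
v_bot² = gr + 4gr = 5gr = 6.377
v_bot = √(5gr) = 2.525 m/s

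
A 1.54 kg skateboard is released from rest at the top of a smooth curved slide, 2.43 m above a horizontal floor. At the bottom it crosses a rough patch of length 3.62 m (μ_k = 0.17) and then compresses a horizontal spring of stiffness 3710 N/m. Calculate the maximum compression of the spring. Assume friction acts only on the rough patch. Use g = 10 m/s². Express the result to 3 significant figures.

x = 0.123 m

Initial energy: E₁ = mgh = (1.54)(10)(2.43) = 37.422 J
Friction removes W_f = μ_k mg d = (0.17)(1.54)(10)(3.62) = 9.477 J
Energy reaching the spring: E = 37.422 − 9.477 = 27.945 J
At max compression ½kx² = E ⇒ x = √(2E/k) = √(2 × 27.945/3710) = 0.1227 m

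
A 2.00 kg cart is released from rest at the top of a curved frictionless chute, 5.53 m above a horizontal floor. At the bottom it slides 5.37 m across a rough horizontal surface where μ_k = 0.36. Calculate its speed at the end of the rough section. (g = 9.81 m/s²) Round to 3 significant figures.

v = 8.40 m/s

Applying the work–energy principle:
mgh = ½mv² + μ_k m g d
W_f = μ_k mg d = (0.36)(2.00)(9.81)(5.37) = 37.93 J
½mv² = mgh − W_f = 108.50 − 37.93 = 70.569 J
v = √(2 × 70.569/2.00) = 8.401 m/s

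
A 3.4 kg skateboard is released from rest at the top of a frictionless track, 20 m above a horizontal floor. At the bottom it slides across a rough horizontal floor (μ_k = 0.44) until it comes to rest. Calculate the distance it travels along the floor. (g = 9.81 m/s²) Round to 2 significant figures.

Applying the work–energy principle:
At rest all PE has been dissipated by friction: mgh = μ_k m g d
d = h/μ_k = 20/0.44 = 45.45 m

d = 45 m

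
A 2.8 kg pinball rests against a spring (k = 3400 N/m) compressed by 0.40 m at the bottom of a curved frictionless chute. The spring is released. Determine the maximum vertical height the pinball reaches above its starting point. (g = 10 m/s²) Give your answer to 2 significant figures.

At maximum height the pinball is at rest, so ½kx² = mgh
h = kx²/(2mg) = (3400)(0.40)²/(2 × 2.8 × 10) = 9.714 m

h = 9.7 m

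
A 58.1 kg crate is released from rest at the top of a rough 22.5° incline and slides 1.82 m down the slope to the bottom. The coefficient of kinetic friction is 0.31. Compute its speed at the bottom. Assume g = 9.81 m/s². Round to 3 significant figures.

v = 1.85 m/s

Energy: mgh = ½mv² + W_f, with h = L sinθ and W_f = μ_k (mg cosθ) L
mgh = mgL sinθ = (58.1)(9.81)(1.82)sin22.5° = 396.97 J
W_f = μ_k mg cosθ · L = (0.31)(58.1)(9.81)cos22.5°·1.82 = 297.1 J
½mv² = 396.97 − 297.1 = 99.875 J
v = √(2 × 99.875/58.1) = 1.854 m/s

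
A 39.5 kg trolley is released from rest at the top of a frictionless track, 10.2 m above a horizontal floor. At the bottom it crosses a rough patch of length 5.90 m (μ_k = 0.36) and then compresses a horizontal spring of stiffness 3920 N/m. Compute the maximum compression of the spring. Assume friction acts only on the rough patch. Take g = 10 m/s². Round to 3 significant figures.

Initial energy: E₁ = mgh = (39.5)(10)(10.2) = 4029.0 J
Friction removes W_f = μ_k mg d = (0.36)(39.5)(10)(5.90) = 839.0 J
Energy reaching the spring: E = 4029.0 − 839.0 = 3190.0 J
At max compression ½kx² = E ⇒ x = √(2E/k) = √(2 × 3190.0/3920) = 1.276 m

x = 1.28 m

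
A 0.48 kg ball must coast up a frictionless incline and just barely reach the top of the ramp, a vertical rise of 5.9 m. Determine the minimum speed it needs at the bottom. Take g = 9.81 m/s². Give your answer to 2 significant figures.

At the top it is momentarily at rest, so all KE converts to PE: ½mv² = mgh
v = √(2gh) = √(2 × 9.81 × 5.9) = 10.76 m/s

v = 11 m/s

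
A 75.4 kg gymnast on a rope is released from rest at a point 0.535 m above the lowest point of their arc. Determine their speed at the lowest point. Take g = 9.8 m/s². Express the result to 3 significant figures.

Energy conservation between the two points: mgh = ½mv²
v = √(2gh) = √(2 × 9.8 × 0.535) = √10.486 = 3.238 m/s

v = 3.24 m/s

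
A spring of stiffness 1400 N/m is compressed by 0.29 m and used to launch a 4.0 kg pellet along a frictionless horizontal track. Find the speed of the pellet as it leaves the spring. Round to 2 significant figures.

v = 5.4 m/s

The pellet leaves the spring when the spring is at natural length, so ½kx² = ½mv²
v = x√(k/m) = 0.29 × √(1400/4.0) = 5.425 m/s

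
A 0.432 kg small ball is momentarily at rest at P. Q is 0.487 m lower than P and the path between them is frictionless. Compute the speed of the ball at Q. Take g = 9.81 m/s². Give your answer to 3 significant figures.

v = 3.09 m/s

Mechanical energy is conserved (no friction): mgh = ½mv²
The mass cancels from both sides.
v = √(2gh) = √(2 × 9.81 × 0.487) = √9.5549 = 3.091 m/s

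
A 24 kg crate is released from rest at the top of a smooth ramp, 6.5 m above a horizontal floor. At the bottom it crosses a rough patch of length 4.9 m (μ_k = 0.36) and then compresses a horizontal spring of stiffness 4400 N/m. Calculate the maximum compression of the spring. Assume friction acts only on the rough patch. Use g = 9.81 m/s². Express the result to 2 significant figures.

x = 0.71 m

Initial energy: E₁ = mgh = (24)(9.81)(6.5) = 1530.4 J
Friction removes W_f = μ_k mg d = (0.36)(24)(9.81)(4.9) = 415.3 J
Energy reaching the spring: E = 1530.4 − 415.3 = 1115.0 J
At max compression ½kx² = E ⇒ x = √(2E/k) = √(2 × 1115.0/4400) = 0.7119 m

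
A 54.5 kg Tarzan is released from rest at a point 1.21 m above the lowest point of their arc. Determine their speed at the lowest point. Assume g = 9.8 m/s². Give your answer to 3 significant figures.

v = 4.87 m/s

Energy conservation between the two points: mgh = ½mv²
v = √(2gh) = √(2 × 9.8 × 1.21) = √23.716 = 4.870 m/s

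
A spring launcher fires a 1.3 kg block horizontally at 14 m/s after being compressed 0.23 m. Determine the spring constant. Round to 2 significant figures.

k = 4800 N/m

Spring PE at full compression equals KE at release: ½kx² = ½mv²
k = mv²/x² = (1.3)(14)²/(0.23)² = 4817 N/m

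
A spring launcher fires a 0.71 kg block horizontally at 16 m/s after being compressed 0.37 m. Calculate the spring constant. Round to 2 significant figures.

k = 1300 N/m

Spring PE at full compression equals KE at release: ½kx² = ½mv²
k = mv²/x² = (0.71)(16)²/(0.37)² = 1328 N/m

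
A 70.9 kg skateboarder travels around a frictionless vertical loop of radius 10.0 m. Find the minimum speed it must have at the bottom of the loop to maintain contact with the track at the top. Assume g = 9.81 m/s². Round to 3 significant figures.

At the top: mg = mv_top²/r ⇒ v_top² = gr = 98.10 m²/s²
Energy from bottom to top (height 2r): ½mv_bot² = ½mv_top² + mg(2r)
v_bot² = gr + 4gr = 5gr = 490.5
v_bot = √(5gr) = 22.15 m/s

v = 22.1 m/s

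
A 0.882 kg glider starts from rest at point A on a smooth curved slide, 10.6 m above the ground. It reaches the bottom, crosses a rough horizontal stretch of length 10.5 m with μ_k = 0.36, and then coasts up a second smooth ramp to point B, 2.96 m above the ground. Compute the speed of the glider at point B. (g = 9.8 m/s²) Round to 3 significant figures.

v = 8.70 m/s

Energy at A: mgh₁ = (0.882)(9.8)(10.6) = 91.622 J
Friction loss: W_f = μ_k mg d = 32.67 J
At B: ½mv² + mgh₂ = mgh₁ − W_f
½mv² = 91.622 − 32.67 − 25.585 = 33.364 J
v = √(2 × 33.364/0.882) = 8.698 m/s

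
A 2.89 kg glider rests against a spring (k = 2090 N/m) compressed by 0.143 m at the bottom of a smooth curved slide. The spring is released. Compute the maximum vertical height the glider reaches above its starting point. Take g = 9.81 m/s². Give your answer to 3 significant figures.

All spring PE becomes gravitational PE at the highest point: ½kx² = mgh
h = kx²/(2mg) = (2090)(0.143)²/(2 × 2.89 × 9.81) = 0.7537 m

h = 0.754 m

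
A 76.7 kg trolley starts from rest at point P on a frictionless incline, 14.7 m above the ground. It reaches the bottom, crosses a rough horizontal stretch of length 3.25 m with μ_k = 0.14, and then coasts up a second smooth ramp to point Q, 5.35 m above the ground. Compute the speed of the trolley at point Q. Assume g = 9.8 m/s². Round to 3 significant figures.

v = 13.2 m/s

Energy at P: mgh₁ = (76.7)(9.8)(14.7) = 11049 J
Friction loss: W_f = μ_k mg d = 342.0 J
At Q: ½mv² + mgh₂ = mgh₁ − W_f
½mv² = 11049 − 342.0 − 4021.4 = 6686.0 J
v = √(2 × 6686.0/76.7) = 13.20 m/s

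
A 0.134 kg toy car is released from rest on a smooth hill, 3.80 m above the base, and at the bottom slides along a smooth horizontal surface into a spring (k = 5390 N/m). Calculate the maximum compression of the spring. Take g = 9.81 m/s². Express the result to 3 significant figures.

Gravitational PE at the top equals spring PE at max compression: mgh = ½kx²
x = √(2mgh/k) = √(2 × 0.134 × 9.81 × 3.80 / 5390) = 0.04305 m

x = 0.0431 m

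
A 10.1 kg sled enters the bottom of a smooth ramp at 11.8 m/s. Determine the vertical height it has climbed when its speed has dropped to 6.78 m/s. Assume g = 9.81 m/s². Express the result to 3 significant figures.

Conservation of energy: ½mv₁² = ½mv₂² + mgh
h = (v₁² − v₂²)/(2g) = (11.8² − 6.78²)/(2 × 9.81) = 4.754 m

h = 4.75 m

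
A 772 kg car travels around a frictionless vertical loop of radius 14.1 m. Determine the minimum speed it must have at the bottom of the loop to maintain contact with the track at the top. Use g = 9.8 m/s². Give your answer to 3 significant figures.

At the top: mg = mv_top²/r ⇒ v_top² = gr = 138.2 m²/s²
Energy from bottom to top (height 2r): ½mv_bot² = ½mv_top² + mg(2r)
v_bot² = gr + 4gr = 5gr = 690.9
v_bot = √(5gr) = 26.28 m/s

v = 26.3 m/s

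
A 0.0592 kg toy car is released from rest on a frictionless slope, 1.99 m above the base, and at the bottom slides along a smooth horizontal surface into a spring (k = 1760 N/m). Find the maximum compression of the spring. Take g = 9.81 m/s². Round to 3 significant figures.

Energy conservation (no friction) from release to max compression: mgh = ½kx²
x = √(2mgh/k) = √(2 × 0.0592 × 9.81 × 1.99 / 1760) = 0.03624 m

x = 0.0362 m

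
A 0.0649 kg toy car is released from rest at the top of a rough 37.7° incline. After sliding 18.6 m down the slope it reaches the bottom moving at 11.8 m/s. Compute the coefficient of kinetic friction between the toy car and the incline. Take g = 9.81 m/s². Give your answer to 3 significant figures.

μ_k = 0.291

Energy balance down the incline: mg L sinθ − ½mv² = μ_k (mg cosθ) L
mgL sinθ = 7.2417 J; ½mv² = 4.5183 J
W_f = 7.2417 − 4.5183 = 2.723 J
μ_k = W_f/(mg cosθ · L) = 2.723/(0.5037 × 18.6) = 0.2907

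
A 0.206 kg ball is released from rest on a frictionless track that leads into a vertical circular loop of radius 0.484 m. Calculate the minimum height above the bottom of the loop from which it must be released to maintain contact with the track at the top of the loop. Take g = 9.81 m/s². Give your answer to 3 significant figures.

h = 1.21 m

At the top, for minimum speed gravity alone supplies the centripetal force: mg = mv_top²/r ⇒ v_top² = gr = 4.748 m²/s²
Energy conservation from release height h to the top (height 2r): mgh = ½mv_top² + mg(2r)
h = v_top²/(2g) + 2r = r/2 + 2r = 5r/2 = 1.210 m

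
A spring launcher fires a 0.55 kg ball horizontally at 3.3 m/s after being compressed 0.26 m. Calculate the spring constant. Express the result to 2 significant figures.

k = 89 N/m

Spring PE at full compression equals KE at release: ½kx² = ½mv²
k = mv²/x² = (0.55)(3.3)²/(0.26)² = 88.60 N/m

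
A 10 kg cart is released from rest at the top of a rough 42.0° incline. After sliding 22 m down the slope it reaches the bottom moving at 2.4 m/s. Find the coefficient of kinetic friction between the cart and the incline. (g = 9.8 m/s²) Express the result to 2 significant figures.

mgh = ½mv² + μ_k (mg cosθ) L, with h = L sinθ
mgL sinθ = 1442.6 J; ½mv² = 28.800 J
W_f = 1442.6 − 28.800 = 1414 J
μ_k = W_f/(mg cosθ · L) = 1414/(72.83 × 22) = 0.8824

μ_k = 0.88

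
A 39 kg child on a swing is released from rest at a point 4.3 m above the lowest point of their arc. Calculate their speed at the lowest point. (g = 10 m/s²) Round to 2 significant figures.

v = 9.3 m/s

By conservation of mechanical energy, mgh = ½mv²
v = √(2gh) = √(2 × 10 × 4.3) = √86.000 = 9.274 m/s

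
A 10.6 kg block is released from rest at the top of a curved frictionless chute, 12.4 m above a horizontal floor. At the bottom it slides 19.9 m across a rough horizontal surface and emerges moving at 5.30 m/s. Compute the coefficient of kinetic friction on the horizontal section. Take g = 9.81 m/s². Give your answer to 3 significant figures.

μ_k = 0.551

Energy bookkeeping (friction removes W_f = μ_k N d):
mgh = ½mv² + μ_k m g d
mgh = 1289.4 J; ½mv² = 148.88 J
W_f = 1289.4 − 148.88 = 1141 J
μ_k = W_f/(mg·d) = 1141/(104.0 × 19.9) = 0.5512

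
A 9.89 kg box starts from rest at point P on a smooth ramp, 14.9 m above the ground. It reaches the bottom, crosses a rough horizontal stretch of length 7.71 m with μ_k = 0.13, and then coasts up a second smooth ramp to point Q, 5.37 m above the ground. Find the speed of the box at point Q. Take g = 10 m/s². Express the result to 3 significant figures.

v = 13.1 m/s

Energy at P: mgh₁ = (9.89)(10)(14.9) = 1473.6 J
Friction loss: W_f = μ_k mg d = 99.13 J
At Q: ½mv² + mgh₂ = mgh₁ − W_f
½mv² = 1473.6 − 99.13 − 531.09 = 843.39 J
v = √(2 × 843.39/9.89) = 13.06 m/s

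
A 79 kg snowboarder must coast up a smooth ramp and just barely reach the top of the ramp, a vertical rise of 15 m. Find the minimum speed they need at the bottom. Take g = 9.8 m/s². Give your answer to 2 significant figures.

At the top they are momentarily at rest, so all KE converts to PE: ½mv² = mgh
v = √(2gh) = √(2 × 9.8 × 15) = 17.15 m/s

v = 17 m/s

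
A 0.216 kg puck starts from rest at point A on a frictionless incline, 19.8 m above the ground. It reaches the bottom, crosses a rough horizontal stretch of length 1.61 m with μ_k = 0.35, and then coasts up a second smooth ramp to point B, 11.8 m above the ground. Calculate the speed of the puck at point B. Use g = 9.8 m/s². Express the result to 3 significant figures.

v = 12.1 m/s

Energy at A: mgh₁ = (0.216)(9.8)(19.8) = 41.913 J
Friction loss: W_f = μ_k mg d = 1.193 J
At B: ½mv² + mgh₂ = mgh₁ − W_f
½mv² = 41.913 − 1.193 − 24.978 = 15.742 J
v = √(2 × 15.742/0.216) = 12.07 m/s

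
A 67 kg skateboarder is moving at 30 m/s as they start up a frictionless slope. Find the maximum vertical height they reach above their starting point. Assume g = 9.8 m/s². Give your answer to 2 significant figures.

Setting KE at the bottom equal to PE gained: ½mv² = mgh
h = v²/(2g) = 30²/(2 × 9.8) = 45.92 m

h = 46 m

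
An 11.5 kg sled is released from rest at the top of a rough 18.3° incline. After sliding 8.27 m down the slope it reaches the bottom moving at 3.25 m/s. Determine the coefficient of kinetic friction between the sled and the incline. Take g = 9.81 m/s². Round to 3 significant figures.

Energy balance down the incline: mg L sinθ − ½mv² = μ_k (mg cosθ) L
mgL sinθ = 292.95 J; ½mv² = 60.734 J
W_f = 292.95 − 60.734 = 232.2 J
μ_k = W_f/(mg cosθ · L) = 232.2/(107.1 × 8.27) = 0.2622

μ_k = 0.262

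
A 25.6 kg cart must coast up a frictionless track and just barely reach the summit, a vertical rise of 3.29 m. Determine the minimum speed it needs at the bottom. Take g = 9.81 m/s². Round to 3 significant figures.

At the top it is momentarily at rest, so all KE converts to PE: ½mv² = mgh
v = √(2gh) = √(2 × 9.81 × 3.29) = 8.034 m/s

v = 8.03 m/s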